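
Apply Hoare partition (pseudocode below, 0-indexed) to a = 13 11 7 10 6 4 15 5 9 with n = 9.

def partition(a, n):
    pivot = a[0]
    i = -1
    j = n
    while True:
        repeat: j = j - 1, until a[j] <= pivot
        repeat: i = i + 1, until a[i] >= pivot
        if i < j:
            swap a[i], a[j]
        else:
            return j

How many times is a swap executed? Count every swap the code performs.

2

pivot = a[0] = 13; i = -1, j = 9
j→8 (a[8]=9≤13), i→0 (a[0]=13≥13); i<j, swap → 9 11 7 10 6 4 15 5 13
j→7 (a[7]=5≤13), i→6 (a[6]=15≥13); i<j, swap → 9 11 7 10 6 4 5 15 13
j→6, i→7; i≥j, return j=6. a = 9 11 7 10 6 4 5 15 13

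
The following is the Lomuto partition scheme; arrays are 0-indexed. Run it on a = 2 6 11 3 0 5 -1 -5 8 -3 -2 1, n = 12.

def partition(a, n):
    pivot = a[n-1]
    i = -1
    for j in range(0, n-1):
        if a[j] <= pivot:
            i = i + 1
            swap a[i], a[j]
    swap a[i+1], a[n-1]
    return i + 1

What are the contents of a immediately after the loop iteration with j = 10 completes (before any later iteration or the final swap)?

0 -1 -5 -3 -2 5 6 11 8 3 2 1

pivot = a[11] = 1; i = -1
j=0: a[0]=2 > 1 → no swap
j=1: a[1]=6 > 1 → no swap
j=2: a[2]=11 > 1 → no swap
j=3: a[3]=3 > 1 → no swap
j=4: a[4]=0 ≤ 1 → i=0, swap a[0],a[4] → 0 6 11 3 2 5 -1 -5 8 -3 -2 1
j=5: a[5]=5 > 1 → no swap
j=6: a[6]=-1 ≤ 1 → i=1, swap a[1],a[6] → 0 -1 11 3 2 5 6 -5 8 -3 -2 1
j=7: a[7]=-5 ≤ 1 → i=2, swap a[2],a[7] → 0 -1 -5 3 2 5 6 11 8 -3 -2 1
j=8: a[8]=8 > 1 → no swap
j=9: a[9]=-3 ≤ 1 → i=3, swap a[3],a[9] → 0 -1 -5 -3 2 5 6 11 8 3 -2 1
j=10: a[10]=-2 ≤ 1 → i=4, swap a[4],a[10] → 0 -1 -5 -3 -2 5 6 11 8 3 2 1
(after j=10) a = 0 -1 -5 -3 -2 5 6 11 8 3 2 1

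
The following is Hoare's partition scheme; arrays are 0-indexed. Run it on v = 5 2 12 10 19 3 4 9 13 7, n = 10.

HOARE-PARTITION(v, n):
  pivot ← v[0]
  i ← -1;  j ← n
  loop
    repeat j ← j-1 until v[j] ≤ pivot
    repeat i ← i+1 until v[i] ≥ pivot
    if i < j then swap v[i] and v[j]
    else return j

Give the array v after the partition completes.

pivot=5
j stops at 6 (4), i stops at 0 (5); swap ⇒ 4 2 12 10 19 3 5 9 13 7
j stops at 5 (3), i stops at 2 (12); swap ⇒ 4 2 3 10 19 12 5 9 13 7
j stops at 2, i stops at 3; i≥j ⇒ return 2. v=4 2 3 10 19 12 5 9 13 7

4 2 3 10 19 12 5 9 13 7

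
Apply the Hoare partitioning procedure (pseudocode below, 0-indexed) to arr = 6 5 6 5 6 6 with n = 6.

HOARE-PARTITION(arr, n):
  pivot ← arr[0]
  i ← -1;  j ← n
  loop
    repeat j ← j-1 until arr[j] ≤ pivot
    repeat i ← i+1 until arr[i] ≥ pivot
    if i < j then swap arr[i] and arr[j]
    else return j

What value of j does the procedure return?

pivot=6
j stops at 5 (6), i stops at 0 (6); swap ⇒ 6 5 6 5 6 6
j stops at 4 (6), i stops at 2 (6); swap ⇒ 6 5 6 5 6 6
j stops at 3, i stops at 4; i≥j ⇒ return 3. arr=6 5 6 5 6 6

3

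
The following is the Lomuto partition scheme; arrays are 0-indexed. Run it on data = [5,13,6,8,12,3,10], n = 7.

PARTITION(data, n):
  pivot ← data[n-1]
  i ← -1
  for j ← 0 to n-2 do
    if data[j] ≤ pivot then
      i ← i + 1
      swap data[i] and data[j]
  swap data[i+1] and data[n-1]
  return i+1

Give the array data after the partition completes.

pivot = data[6] = 10; i = -1
j=0: data[0]=5 ≤ 10 → i=0, swap data[0],data[0] (no change) → [5,13,6,8,12,3,10]
j=1: data[1]=13 > 10 → no swap
j=2: data[2]=6 ≤ 10 → i=1, swap data[1],data[2] → [5,6,13,8,12,3,10]
j=3: data[3]=8 ≤ 10 → i=2, swap data[2],data[3] → [5,6,8,13,12,3,10]
j=4: data[4]=12 > 10 → no swap
j=5: data[5]=3 ≤ 10 → i=3, swap data[3],data[5] → [5,6,8,3,12,13,10]
final swap data[4],data[6] → [5,6,8,3,10,13,12]; return 4

[5,6,8,3,10,13,12]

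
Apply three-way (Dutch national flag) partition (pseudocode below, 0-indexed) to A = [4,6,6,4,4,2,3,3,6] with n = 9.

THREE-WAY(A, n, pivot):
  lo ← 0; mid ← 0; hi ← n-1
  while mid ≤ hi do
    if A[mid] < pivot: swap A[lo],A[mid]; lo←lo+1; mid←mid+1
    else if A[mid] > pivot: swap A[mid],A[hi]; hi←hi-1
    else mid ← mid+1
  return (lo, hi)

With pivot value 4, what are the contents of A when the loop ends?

lo=0 mid=0 hi=8
4=4: mid=1
6>4: swap(1,8), hi=7 ⇒ [4,6,6,4,4,2,3,3,6]
6>4: swap(1,7), hi=6 ⇒ [4,3,6,4,4,2,3,6,6]
3<4: swap(0,1), lo=1 mid=2 ⇒ [3,4,6,4,4,2,3,6,6]
6>4: swap(2,6), hi=5 ⇒ [3,4,3,4,4,2,6,6,6]
3<4: swap(1,2), lo=2 mid=3 ⇒ [3,3,4,4,4,2,6,6,6]
4=4: mid=4
4=4: mid=5
2<4: swap(2,5), lo=3 mid=6 ⇒ [3,3,2,4,4,4,6,6,6]
done. lo=3 hi=5; A=[3,3,2,4,4,4,6,6,6]

[3,3,2,4,4,4,6,6,6]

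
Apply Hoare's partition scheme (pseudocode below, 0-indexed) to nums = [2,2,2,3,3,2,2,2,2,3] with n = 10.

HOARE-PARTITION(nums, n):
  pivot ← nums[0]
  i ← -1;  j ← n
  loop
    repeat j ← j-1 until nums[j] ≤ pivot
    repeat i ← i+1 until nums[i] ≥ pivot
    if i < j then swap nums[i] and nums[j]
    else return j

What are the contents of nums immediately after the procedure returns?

pivot=2
j stops at 8 (2), i stops at 0 (2); swap ⇒ [2,2,2,3,3,2,2,2,2,3]
j stops at 7 (2), i stops at 1 (2); swap ⇒ [2,2,2,3,3,2,2,2,2,3]
j stops at 6 (2), i stops at 2 (2); swap ⇒ [2,2,2,3,3,2,2,2,2,3]
j stops at 5 (2), i stops at 3 (3); swap ⇒ [2,2,2,2,3,3,2,2,2,3]
j stops at 3, i stops at 4; i≥j ⇒ return 3. nums=[2,2,2,2,3,3,2,2,2,3]

[2,2,2,2,3,3,2,2,2,3]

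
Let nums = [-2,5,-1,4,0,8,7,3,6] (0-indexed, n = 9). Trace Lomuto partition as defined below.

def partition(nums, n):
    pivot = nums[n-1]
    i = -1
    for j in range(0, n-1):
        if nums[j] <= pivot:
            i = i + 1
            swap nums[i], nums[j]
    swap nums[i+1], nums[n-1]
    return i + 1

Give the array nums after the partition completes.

[-2,5,-1,4,0,3,6,8,7]

pivot = nums[8] = 6; i = -1
j=0: nums[0]=-2 ≤ 6 → i=0, swap nums[0],nums[0] (no change) → [-2,5,-1,4,0,8,7,3,6]
j=1: nums[1]=5 ≤ 6 → i=1, swap nums[1],nums[1] (no change) → [-2,5,-1,4,0,8,7,3,6]
j=2: nums[2]=-1 ≤ 6 → i=2, swap nums[2],nums[2] (no change) → [-2,5,-1,4,0,8,7,3,6]
j=3: nums[3]=4 ≤ 6 → i=3, swap nums[3],nums[3] (no change) → [-2,5,-1,4,0,8,7,3,6]
j=4: nums[4]=0 ≤ 6 → i=4, swap nums[4],nums[4] (no change) → [-2,5,-1,4,0,8,7,3,6]
j=5: nums[5]=8 > 6 → no swap
j=6: nums[6]=7 > 6 → no swap
j=7: nums[7]=3 ≤ 6 → i=5, swap nums[5],nums[7] → [-2,5,-1,4,0,3,7,8,6]
final swap nums[6],nums[8] → [-2,5,-1,4,0,3,6,8,7]; return 6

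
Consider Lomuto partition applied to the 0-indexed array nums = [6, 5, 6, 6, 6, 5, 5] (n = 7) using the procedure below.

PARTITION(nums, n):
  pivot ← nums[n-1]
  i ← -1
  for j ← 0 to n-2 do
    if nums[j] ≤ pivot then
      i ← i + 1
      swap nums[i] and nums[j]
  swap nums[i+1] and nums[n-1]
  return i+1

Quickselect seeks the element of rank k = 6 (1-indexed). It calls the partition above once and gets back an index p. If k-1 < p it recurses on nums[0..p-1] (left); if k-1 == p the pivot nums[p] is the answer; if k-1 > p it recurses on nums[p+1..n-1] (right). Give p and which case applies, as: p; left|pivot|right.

2; right

pivot = nums[6] = 5; i = -1
j=0: nums[0]=6 > 5 → no swap
j=1: nums[1]=5 ≤ 5 → i=0, swap nums[0],nums[1] → [5, 6, 6, 6, 6, 5, 5]
j=2: nums[2]=6 > 5 → no swap
j=3: nums[3]=6 > 5 → no swap
j=4: nums[4]=6 > 5 → no swap
j=5: nums[5]=5 ≤ 5 → i=1, swap nums[1],nums[5] → [5, 5, 6, 6, 6, 6, 5]
final swap nums[2],nums[6] → [5, 5, 5, 6, 6, 6, 6]; return 2
p = 2; k-1 = 5 > 2 ⇒ right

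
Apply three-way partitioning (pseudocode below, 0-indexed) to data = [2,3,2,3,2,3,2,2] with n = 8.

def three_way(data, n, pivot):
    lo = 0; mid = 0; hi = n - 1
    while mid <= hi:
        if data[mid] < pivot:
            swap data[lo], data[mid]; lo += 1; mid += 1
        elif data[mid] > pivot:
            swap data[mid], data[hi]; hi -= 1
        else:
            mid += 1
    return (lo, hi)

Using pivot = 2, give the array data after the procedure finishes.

[2,2,2,2,2,3,3,3]

pivot = 2; lo=0, mid=0, hi=7
data[mid]=2=2: mid=1
data[mid]=3>2: swap data[1],data[7]; hi=6 → [2,2,2,3,2,3,2,3]
data[mid]=2=2: mid=2
data[mid]=2=2: mid=3
data[mid]=3>2: swap data[3],data[6]; hi=5 → [2,2,2,2,2,3,3,3]
data[mid]=2=2: mid=4
data[mid]=2=2: mid=5
data[mid]=3>2: swap data[5],data[5]; hi=4 → [2,2,2,2,2,3,3,3]
end: lo=0, hi=4; data = [2,2,2,2,2,3,3,3]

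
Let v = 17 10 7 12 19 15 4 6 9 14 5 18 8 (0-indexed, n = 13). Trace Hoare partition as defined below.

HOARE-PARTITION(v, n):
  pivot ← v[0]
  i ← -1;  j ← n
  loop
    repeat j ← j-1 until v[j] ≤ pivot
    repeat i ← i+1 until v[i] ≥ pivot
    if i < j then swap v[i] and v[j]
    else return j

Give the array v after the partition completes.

pivot=17
j stops at 12 (8), i stops at 0 (17); swap ⇒ 8 10 7 12 19 15 4 6 9 14 5 18 17
j stops at 10 (5), i stops at 4 (19); swap ⇒ 8 10 7 12 5 15 4 6 9 14 19 18 17
j stops at 9, i stops at 10; i≥j ⇒ return 9. v=8 10 7 12 5 15 4 6 9 14 19 18 17

8 10 7 12 5 15 4 6 9 14 19 18 17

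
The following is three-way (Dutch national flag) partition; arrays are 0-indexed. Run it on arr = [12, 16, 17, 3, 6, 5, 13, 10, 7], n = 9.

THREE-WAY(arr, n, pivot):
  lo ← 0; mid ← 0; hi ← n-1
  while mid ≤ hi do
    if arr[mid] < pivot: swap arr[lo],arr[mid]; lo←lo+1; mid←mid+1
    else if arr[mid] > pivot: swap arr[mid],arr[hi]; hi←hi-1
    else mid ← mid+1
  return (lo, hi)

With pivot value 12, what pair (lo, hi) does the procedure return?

(5, 5)

pivot = 12; lo=0, mid=0, hi=8
arr[mid]=12=12: mid=1
arr[mid]=16>12: swap arr[1],arr[8]; hi=7 → [12, 7, 17, 3, 6, 5, 13, 10, 16]
arr[mid]=7<12: swap arr[0],arr[1]; lo=1,mid=2 → [7, 12, 17, 3, 6, 5, 13, 10, 16]
arr[mid]=17>12: swap arr[2],arr[7]; hi=6 → [7, 12, 10, 3, 6, 5, 13, 17, 16]
arr[mid]=10<12: swap arr[1],arr[2]; lo=2,mid=3 → [7, 10, 12, 3, 6, 5, 13, 17, 16]
arr[mid]=3<12: swap arr[2],arr[3]; lo=3,mid=4 → [7, 10, 3, 12, 6, 5, 13, 17, 16]
arr[mid]=6<12: swap arr[3],arr[4]; lo=4,mid=5 → [7, 10, 3, 6, 12, 5, 13, 17, 16]
arr[mid]=5<12: swap arr[4],arr[5]; lo=5,mid=6 → [7, 10, 3, 6, 5, 12, 13, 17, 16]
arr[mid]=13>12: swap arr[6],arr[6]; hi=5 → [7, 10, 3, 6, 5, 12, 13, 17, 16]
end: lo=5, hi=5; arr = [7, 10, 3, 6, 5, 12, 13, 17, 16]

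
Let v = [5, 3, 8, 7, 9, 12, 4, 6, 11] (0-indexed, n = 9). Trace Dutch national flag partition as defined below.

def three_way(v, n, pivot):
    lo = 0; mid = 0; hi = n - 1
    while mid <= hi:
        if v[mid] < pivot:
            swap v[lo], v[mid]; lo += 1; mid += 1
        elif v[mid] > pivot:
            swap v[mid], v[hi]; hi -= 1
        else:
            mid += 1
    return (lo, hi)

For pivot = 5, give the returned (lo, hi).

pivot = 5; lo=0, mid=0, hi=8
v[mid]=5=5: mid=1
v[mid]=3<5: swap v[0],v[1]; lo=1,mid=2 → [3, 5, 8, 7, 9, 12, 4, 6, 11]
v[mid]=8>5: swap v[2],v[8]; hi=7 → [3, 5, 11, 7, 9, 12, 4, 6, 8]
v[mid]=11>5: swap v[2],v[7]; hi=6 → [3, 5, 6, 7, 9, 12, 4, 11, 8]
v[mid]=6>5: swap v[2],v[6]; hi=5 → [3, 5, 4, 7, 9, 12, 6, 11, 8]
v[mid]=4<5: swap v[1],v[2]; lo=2,mid=3 → [3, 4, 5, 7, 9, 12, 6, 11, 8]
v[mid]=7>5: swap v[3],v[5]; hi=4 → [3, 4, 5, 12, 9, 7, 6, 11, 8]
v[mid]=12>5: swap v[3],v[4]; hi=3 → [3, 4, 5, 9, 12, 7, 6, 11, 8]
v[mid]=9>5: swap v[3],v[3]; hi=2 → [3, 4, 5, 9, 12, 7, 6, 11, 8]
end: lo=2, hi=2; v = [3, 4, 5, 9, 12, 7, 6, 11, 8]

(2, 2)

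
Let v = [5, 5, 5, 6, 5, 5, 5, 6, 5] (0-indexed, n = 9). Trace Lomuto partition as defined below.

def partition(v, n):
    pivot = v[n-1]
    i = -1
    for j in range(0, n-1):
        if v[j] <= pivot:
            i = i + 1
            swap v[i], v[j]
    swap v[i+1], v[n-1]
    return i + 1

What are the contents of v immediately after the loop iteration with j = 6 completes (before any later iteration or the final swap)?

pivot=5, i=-1
j=0: 5≤5, i=0, swap(0,0) ⇒ [5, 5, 5, 6, 5, 5, 5, 6, 5]
j=1: 5≤5, i=1, swap(1,1) ⇒ [5, 5, 5, 6, 5, 5, 5, 6, 5]
j=2: 5≤5, i=2, swap(2,2) ⇒ [5, 5, 5, 6, 5, 5, 5, 6, 5]
j=3: 6>5, skip
j=4: 5≤5, i=3, swap(3,4) ⇒ [5, 5, 5, 5, 6, 5, 5, 6, 5]
j=5: 5≤5, i=4, swap(4,5) ⇒ [5, 5, 5, 5, 5, 6, 5, 6, 5]
j=6: 5≤5, i=5, swap(5,6) ⇒ [5, 5, 5, 5, 5, 5, 6, 6, 5]
(after j=6) v = [5, 5, 5, 5, 5, 5, 6, 6, 5]

[5, 5, 5, 5, 5, 5, 6, 6, 5]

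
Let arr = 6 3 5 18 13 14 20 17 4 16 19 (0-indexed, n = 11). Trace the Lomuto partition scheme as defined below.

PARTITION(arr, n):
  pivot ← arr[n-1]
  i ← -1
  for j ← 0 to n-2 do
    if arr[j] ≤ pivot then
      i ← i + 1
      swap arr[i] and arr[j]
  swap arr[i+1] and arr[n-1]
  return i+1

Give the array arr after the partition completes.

pivot = arr[10] = 19; i = -1
j=0: arr[0]=6 ≤ 19 → i=0, swap arr[0],arr[0] (no change) → 6 3 5 18 13 14 20 17 4 16 19
j=1: arr[1]=3 ≤ 19 → i=1, swap arr[1],arr[1] (no change) → 6 3 5 18 13 14 20 17 4 16 19
j=2: arr[2]=5 ≤ 19 → i=2, swap arr[2],arr[2] (no change) → 6 3 5 18 13 14 20 17 4 16 19
j=3: arr[3]=18 ≤ 19 → i=3, swap arr[3],arr[3] (no change) → 6 3 5 18 13 14 20 17 4 16 19
j=4: arr[4]=13 ≤ 19 → i=4, swap arr[4],arr[4] (no change) → 6 3 5 18 13 14 20 17 4 16 19
j=5: arr[5]=14 ≤ 19 → i=5, swap arr[5],arr[5] (no change) → 6 3 5 18 13 14 20 17 4 16 19
j=6: arr[6]=20 > 19 → no swap
j=7: arr[7]=17 ≤ 19 → i=6, swap arr[6],arr[7] → 6 3 5 18 13 14 17 20 4 16 19
j=8: arr[8]=4 ≤ 19 → i=7, swap arr[7],arr[8] → 6 3 5 18 13 14 17 4 20 16 19
j=9: arr[9]=16 ≤ 19 → i=8, swap arr[8],arr[9] → 6 3 5 18 13 14 17 4 16 20 19
final swap arr[9],arr[10] → 6 3 5 18 13 14 17 4 16 19 20; return 9

6 3 5 18 13 14 17 4 16 19 20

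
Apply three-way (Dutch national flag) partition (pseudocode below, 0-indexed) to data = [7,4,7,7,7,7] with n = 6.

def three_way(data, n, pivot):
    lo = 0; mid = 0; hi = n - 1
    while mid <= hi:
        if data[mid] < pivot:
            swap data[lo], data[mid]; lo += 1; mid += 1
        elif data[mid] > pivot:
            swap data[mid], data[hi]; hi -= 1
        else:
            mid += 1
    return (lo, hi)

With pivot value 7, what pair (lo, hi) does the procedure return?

pivot = 7; lo=0, mid=0, hi=5
data[mid]=7=7: mid=1
data[mid]=4<7: swap data[0],data[1]; lo=1,mid=2 → [4,7,7,7,7,7]
data[mid]=7=7: mid=3
data[mid]=7=7: mid=4
data[mid]=7=7: mid=5
data[mid]=7=7: mid=6
end: lo=1, hi=5; data = [4,7,7,7,7,7]

(1, 5)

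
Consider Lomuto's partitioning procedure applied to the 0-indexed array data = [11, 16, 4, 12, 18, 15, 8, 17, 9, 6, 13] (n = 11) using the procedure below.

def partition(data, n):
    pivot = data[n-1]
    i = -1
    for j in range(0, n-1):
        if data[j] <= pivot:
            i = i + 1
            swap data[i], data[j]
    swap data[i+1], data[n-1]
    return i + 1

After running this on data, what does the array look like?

[11, 4, 12, 8, 9, 6, 13, 17, 18, 15, 16]

pivot = data[10] = 13; i = -1
j=0: data[0]=11 ≤ 13 → i=0, swap data[0],data[0] (no change) → [11, 16, 4, 12, 18, 15, 8, 17, 9, 6, 13]
j=1: data[1]=16 > 13 → no swap
j=2: data[2]=4 ≤ 13 → i=1, swap data[1],data[2] → [11, 4, 16, 12, 18, 15, 8, 17, 9, 6, 13]
j=3: data[3]=12 ≤ 13 → i=2, swap data[2],data[3] → [11, 4, 12, 16, 18, 15, 8, 17, 9, 6, 13]
j=4: data[4]=18 > 13 → no swap
j=5: data[5]=15 > 13 → no swap
j=6: data[6]=8 ≤ 13 → i=3, swap data[3],data[6] → [11, 4, 12, 8, 18, 15, 16, 17, 9, 6, 13]
j=7: data[7]=17 > 13 → no swap
j=8: data[8]=9 ≤ 13 → i=4, swap data[4],data[8] → [11, 4, 12, 8, 9, 15, 16, 17, 18, 6, 13]
j=9: data[9]=6 ≤ 13 → i=5, swap data[5],data[9] → [11, 4, 12, 8, 9, 6, 16, 17, 18, 15, 13]
final swap data[6],data[10] → [11, 4, 12, 8, 9, 6, 13, 17, 18, 15, 16]; return 6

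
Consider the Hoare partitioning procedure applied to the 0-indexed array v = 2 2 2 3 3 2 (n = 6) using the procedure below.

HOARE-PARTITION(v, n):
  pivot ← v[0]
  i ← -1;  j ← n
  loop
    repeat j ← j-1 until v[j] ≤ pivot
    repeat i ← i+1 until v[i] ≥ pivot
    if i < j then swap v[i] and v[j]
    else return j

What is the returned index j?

pivot=2
j stops at 5 (2), i stops at 0 (2); swap ⇒ 2 2 2 3 3 2
j stops at 2 (2), i stops at 1 (2); swap ⇒ 2 2 2 3 3 2
j stops at 1, i stops at 2; i≥j ⇒ return 1. v=2 2 2 3 3 2

1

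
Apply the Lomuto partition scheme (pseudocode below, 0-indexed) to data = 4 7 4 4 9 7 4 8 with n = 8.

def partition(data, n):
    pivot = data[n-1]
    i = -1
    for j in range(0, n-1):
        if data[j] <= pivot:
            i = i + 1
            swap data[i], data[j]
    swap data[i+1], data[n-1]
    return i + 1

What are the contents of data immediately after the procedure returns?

pivot=8, i=-1
j=0: 4≤8, i=0, swap(0,0) ⇒ 4 7 4 4 9 7 4 8
j=1: 7≤8, i=1, swap(1,1) ⇒ 4 7 4 4 9 7 4 8
j=2: 4≤8, i=2, swap(2,2) ⇒ 4 7 4 4 9 7 4 8
j=3: 4≤8, i=3, swap(3,3) ⇒ 4 7 4 4 9 7 4 8
j=4: 9>8, skip
j=5: 7≤8, i=4, swap(4,5) ⇒ 4 7 4 4 7 9 4 8
j=6: 4≤8, i=5, swap(5,6) ⇒ 4 7 4 4 7 4 9 8
swap(6,7) ⇒ 4 7 4 4 7 4 8 9; return 6

4 7 4 4 7 4 8 9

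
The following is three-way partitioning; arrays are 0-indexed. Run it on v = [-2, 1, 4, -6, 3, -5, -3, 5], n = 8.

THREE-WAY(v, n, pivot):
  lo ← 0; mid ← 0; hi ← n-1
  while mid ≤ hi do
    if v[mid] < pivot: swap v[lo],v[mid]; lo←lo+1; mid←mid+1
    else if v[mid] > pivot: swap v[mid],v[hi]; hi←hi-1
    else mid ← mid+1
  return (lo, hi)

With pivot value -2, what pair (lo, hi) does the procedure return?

lo=0 mid=0 hi=7
-2=-2: mid=1
1>-2: swap(1,7), hi=6 ⇒ [-2, 5, 4, -6, 3, -5, -3, 1]
5>-2: swap(1,6), hi=5 ⇒ [-2, -3, 4, -6, 3, -5, 5, 1]
-3<-2: swap(0,1), lo=1 mid=2 ⇒ [-3, -2, 4, -6, 3, -5, 5, 1]
4>-2: swap(2,5), hi=4 ⇒ [-3, -2, -5, -6, 3, 4, 5, 1]
-5<-2: swap(1,2), lo=2 mid=3 ⇒ [-3, -5, -2, -6, 3, 4, 5, 1]
-6<-2: swap(2,3), lo=3 mid=4 ⇒ [-3, -5, -6, -2, 3, 4, 5, 1]
3>-2: swap(4,4), hi=3 ⇒ [-3, -5, -6, -2, 3, 4, 5, 1]
done. lo=3 hi=3; v=[-3, -5, -6, -2, 3, 4, 5, 1]

(3, 3)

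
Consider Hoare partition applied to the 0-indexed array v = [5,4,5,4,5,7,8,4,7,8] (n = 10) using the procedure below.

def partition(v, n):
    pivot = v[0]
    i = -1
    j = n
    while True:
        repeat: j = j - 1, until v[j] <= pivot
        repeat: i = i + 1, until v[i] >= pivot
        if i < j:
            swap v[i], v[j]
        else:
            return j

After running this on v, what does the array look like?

[4,4,5,4,5,7,8,5,7,8]

pivot = v[0] = 5; i = -1, j = 10
j→7 (v[7]=4≤5), i→0 (v[0]=5≥5); i<j, swap → [4,4,5,4,5,7,8,5,7,8]
j→4 (v[4]=5≤5), i→2 (v[2]=5≥5); i<j, swap → [4,4,5,4,5,7,8,5,7,8]
j→3, i→4; i≥j, return j=3. v = [4,4,5,4,5,7,8,5,7,8]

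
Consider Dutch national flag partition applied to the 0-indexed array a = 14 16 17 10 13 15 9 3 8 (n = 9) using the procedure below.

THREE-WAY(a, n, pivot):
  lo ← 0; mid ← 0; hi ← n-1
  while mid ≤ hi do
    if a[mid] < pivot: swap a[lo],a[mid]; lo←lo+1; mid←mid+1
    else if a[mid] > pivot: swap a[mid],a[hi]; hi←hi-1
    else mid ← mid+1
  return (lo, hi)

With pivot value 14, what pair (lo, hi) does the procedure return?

(5, 5)

lo=0 mid=0 hi=8
14=14: mid=1
16>14: swap(1,8), hi=7 ⇒ 14 8 17 10 13 15 9 3 16
8<14: swap(0,1), lo=1 mid=2 ⇒ 8 14 17 10 13 15 9 3 16
17>14: swap(2,7), hi=6 ⇒ 8 14 3 10 13 15 9 17 16
3<14: swap(1,2), lo=2 mid=3 ⇒ 8 3 14 10 13 15 9 17 16
10<14: swap(2,3), lo=3 mid=4 ⇒ 8 3 10 14 13 15 9 17 16
13<14: swap(3,4), lo=4 mid=5 ⇒ 8 3 10 13 14 15 9 17 16
15>14: swap(5,6), hi=5 ⇒ 8 3 10 13 14 9 15 17 16
9<14: swap(4,5), lo=5 mid=6 ⇒ 8 3 10 13 9 14 15 17 16
done. lo=5 hi=5; a=8 3 10 13 9 14 15 17 16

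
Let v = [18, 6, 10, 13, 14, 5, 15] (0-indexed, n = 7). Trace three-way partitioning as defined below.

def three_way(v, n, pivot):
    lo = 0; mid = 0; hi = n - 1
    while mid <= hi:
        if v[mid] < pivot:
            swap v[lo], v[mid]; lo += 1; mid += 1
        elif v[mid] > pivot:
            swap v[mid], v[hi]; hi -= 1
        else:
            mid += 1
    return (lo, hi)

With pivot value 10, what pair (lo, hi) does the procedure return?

(2, 2)

pivot = 10; lo=0, mid=0, hi=6
v[mid]=18>10: swap v[0],v[6]; hi=5 → [15, 6, 10, 13, 14, 5, 18]
v[mid]=15>10: swap v[0],v[5]; hi=4 → [5, 6, 10, 13, 14, 15, 18]
v[mid]=5<10: swap v[0],v[0]; lo=1,mid=1 → [5, 6, 10, 13, 14, 15, 18]
v[mid]=6<10: swap v[1],v[1]; lo=2,mid=2 → [5, 6, 10, 13, 14, 15, 18]
v[mid]=10=10: mid=3
v[mid]=13>10: swap v[3],v[4]; hi=3 → [5, 6, 10, 14, 13, 15, 18]
v[mid]=14>10: swap v[3],v[3]; hi=2 → [5, 6, 10, 14, 13, 15, 18]
end: lo=2, hi=2; v = [5, 6, 10, 14, 13, 15, 18]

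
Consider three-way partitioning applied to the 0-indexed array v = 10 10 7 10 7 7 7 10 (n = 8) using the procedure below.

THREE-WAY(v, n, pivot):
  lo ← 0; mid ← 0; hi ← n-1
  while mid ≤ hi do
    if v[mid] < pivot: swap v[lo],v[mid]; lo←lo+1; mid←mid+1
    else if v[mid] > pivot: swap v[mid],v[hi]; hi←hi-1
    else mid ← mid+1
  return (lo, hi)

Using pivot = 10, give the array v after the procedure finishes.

7 7 7 7 10 10 10 10

pivot = 10; lo=0, mid=0, hi=7
v[mid]=10=10: mid=1
v[mid]=10=10: mid=2
v[mid]=7<10: swap v[0],v[2]; lo=1,mid=3 → 7 10 10 10 7 7 7 10
v[mid]=10=10: mid=4
v[mid]=7<10: swap v[1],v[4]; lo=2,mid=5 → 7 7 10 10 10 7 7 10
v[mid]=7<10: swap v[2],v[5]; lo=3,mid=6 → 7 7 7 10 10 10 7 10
v[mid]=7<10: swap v[3],v[6]; lo=4,mid=7 → 7 7 7 7 10 10 10 10
v[mid]=10=10: mid=8
end: lo=4, hi=7; v = 7 7 7 7 10 10 10 10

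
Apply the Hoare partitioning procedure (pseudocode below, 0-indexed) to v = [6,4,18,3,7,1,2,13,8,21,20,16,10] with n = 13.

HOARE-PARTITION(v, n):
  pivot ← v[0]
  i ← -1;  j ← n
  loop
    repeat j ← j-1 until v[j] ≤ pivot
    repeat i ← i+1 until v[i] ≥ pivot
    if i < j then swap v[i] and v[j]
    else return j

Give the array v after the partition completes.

[2,4,1,3,7,18,6,13,8,21,20,16,10]

pivot = v[0] = 6; i = -1, j = 13
j→6 (v[6]=2≤6), i→0 (v[0]=6≥6); i<j, swap → [2,4,18,3,7,1,6,13,8,21,20,16,10]
j→5 (v[5]=1≤6), i→2 (v[2]=18≥6); i<j, swap → [2,4,1,3,7,18,6,13,8,21,20,16,10]
j→3, i→4; i≥j, return j=3. v = [2,4,1,3,7,18,6,13,8,21,20,16,10]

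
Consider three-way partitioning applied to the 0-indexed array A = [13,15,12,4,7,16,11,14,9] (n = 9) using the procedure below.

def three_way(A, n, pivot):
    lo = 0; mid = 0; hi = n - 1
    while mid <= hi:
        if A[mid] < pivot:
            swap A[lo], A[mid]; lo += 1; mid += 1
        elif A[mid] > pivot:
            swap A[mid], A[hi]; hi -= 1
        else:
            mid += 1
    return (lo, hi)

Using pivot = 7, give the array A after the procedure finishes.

[4,7,12,15,16,11,14,9,13]

lo=0 mid=0 hi=8
13>7: swap(0,8), hi=7 ⇒ [9,15,12,4,7,16,11,14,13]
9>7: swap(0,7), hi=6 ⇒ [14,15,12,4,7,16,11,9,13]
14>7: swap(0,6), hi=5 ⇒ [11,15,12,4,7,16,14,9,13]
11>7: swap(0,5), hi=4 ⇒ [16,15,12,4,7,11,14,9,13]
16>7: swap(0,4), hi=3 ⇒ [7,15,12,4,16,11,14,9,13]
7=7: mid=1
15>7: swap(1,3), hi=2 ⇒ [7,4,12,15,16,11,14,9,13]
4<7: swap(0,1), lo=1 mid=2 ⇒ [4,7,12,15,16,11,14,9,13]
12>7: swap(2,2), hi=1 ⇒ [4,7,12,15,16,11,14,9,13]
done. lo=1 hi=1; A=[4,7,12,15,16,11,14,9,13]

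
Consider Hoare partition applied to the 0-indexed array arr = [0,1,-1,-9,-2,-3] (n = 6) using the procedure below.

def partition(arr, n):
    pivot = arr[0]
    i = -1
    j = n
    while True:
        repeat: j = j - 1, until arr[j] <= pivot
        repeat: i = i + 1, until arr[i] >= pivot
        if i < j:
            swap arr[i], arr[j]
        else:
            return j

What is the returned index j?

3

pivot=0
j stops at 5 (-3), i stops at 0 (0); swap ⇒ [-3,1,-1,-9,-2,0]
j stops at 4 (-2), i stops at 1 (1); swap ⇒ [-3,-2,-1,-9,1,0]
j stops at 3, i stops at 4; i≥j ⇒ return 3. arr=[-3,-2,-1,-9,1,0]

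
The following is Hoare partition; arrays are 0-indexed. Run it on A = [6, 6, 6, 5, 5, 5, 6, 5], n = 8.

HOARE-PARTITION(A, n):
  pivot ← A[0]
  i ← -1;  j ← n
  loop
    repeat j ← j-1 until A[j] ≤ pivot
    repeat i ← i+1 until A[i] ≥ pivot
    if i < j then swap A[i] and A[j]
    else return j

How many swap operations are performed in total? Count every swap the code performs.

3

pivot=6
j stops at 7 (5), i stops at 0 (6); swap ⇒ [5, 6, 6, 5, 5, 5, 6, 6]
j stops at 6 (6), i stops at 1 (6); swap ⇒ [5, 6, 6, 5, 5, 5, 6, 6]
j stops at 5 (5), i stops at 2 (6); swap ⇒ [5, 6, 5, 5, 5, 6, 6, 6]
j stops at 4, i stops at 5; i≥j ⇒ return 4. A=[5, 6, 5, 5, 5, 6, 6, 6]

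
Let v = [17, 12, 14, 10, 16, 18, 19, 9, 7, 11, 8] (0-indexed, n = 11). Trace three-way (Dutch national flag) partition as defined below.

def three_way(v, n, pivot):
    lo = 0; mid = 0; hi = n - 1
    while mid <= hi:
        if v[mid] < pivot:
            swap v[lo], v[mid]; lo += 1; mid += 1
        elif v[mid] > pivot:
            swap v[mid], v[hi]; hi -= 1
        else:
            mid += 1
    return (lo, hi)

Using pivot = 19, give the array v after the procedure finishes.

[17, 12, 14, 10, 16, 18, 9, 7, 11, 8, 19]

pivot = 19; lo=0, mid=0, hi=10
v[mid]=17<19: swap v[0],v[0]; lo=1,mid=1 → [17, 12, 14, 10, 16, 18, 19, 9, 7, 11, 8]
v[mid]=12<19: swap v[1],v[1]; lo=2,mid=2 → [17, 12, 14, 10, 16, 18, 19, 9, 7, 11, 8]
v[mid]=14<19: swap v[2],v[2]; lo=3,mid=3 → [17, 12, 14, 10, 16, 18, 19, 9, 7, 11, 8]
v[mid]=10<19: swap v[3],v[3]; lo=4,mid=4 → [17, 12, 14, 10, 16, 18, 19, 9, 7, 11, 8]
v[mid]=16<19: swap v[4],v[4]; lo=5,mid=5 → [17, 12, 14, 10, 16, 18, 19, 9, 7, 11, 8]
v[mid]=18<19: swap v[5],v[5]; lo=6,mid=6 → [17, 12, 14, 10, 16, 18, 19, 9, 7, 11, 8]
v[mid]=19=19: mid=7
v[mid]=9<19: swap v[6],v[7]; lo=7,mid=8 → [17, 12, 14, 10, 16, 18, 9, 19, 7, 11, 8]
v[mid]=7<19: swap v[7],v[8]; lo=8,mid=9 → [17, 12, 14, 10, 16, 18, 9, 7, 19, 11, 8]
v[mid]=11<19: swap v[8],v[9]; lo=9,mid=10 → [17, 12, 14, 10, 16, 18, 9, 7, 11, 19, 8]
v[mid]=8<19: swap v[9],v[10]; lo=10,mid=11 → [17, 12, 14, 10, 16, 18, 9, 7, 11, 8, 19]
end: lo=10, hi=10; v = [17, 12, 14, 10, 16, 18, 9, 7, 11, 8, 19]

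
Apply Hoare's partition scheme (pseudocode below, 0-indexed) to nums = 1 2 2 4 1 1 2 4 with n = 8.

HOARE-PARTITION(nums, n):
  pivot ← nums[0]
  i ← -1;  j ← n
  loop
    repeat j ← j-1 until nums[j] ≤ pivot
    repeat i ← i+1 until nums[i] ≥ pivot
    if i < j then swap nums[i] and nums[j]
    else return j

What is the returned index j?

pivot = nums[0] = 1; i = -1, j = 8
j→5 (nums[5]=1≤1), i→0 (nums[0]=1≥1); i<j, swap → 1 2 2 4 1 1 2 4
j→4 (nums[4]=1≤1), i→1 (nums[1]=2≥1); i<j, swap → 1 1 2 4 2 1 2 4
j→1, i→2; i≥j, return j=1. nums = 1 1 2 4 2 1 2 4

1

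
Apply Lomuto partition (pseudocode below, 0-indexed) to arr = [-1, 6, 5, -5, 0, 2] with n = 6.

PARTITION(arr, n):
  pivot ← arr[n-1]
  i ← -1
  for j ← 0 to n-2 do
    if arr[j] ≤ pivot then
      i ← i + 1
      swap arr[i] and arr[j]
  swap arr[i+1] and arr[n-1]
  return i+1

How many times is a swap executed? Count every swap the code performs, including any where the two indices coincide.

4

pivot = arr[5] = 2; i = -1
j=0: arr[0]=-1 ≤ 2 → i=0, swap arr[0],arr[0] (no change) → [-1, 6, 5, -5, 0, 2]
j=1: arr[1]=6 > 2 → no swap
j=2: arr[2]=5 > 2 → no swap
j=3: arr[3]=-5 ≤ 2 → i=1, swap arr[1],arr[3] → [-1, -5, 5, 6, 0, 2]
j=4: arr[4]=0 ≤ 2 → i=2, swap arr[2],arr[4] → [-1, -5, 0, 6, 5, 2]
final swap arr[3],arr[5] → [-1, -5, 0, 2, 5, 6]; return 3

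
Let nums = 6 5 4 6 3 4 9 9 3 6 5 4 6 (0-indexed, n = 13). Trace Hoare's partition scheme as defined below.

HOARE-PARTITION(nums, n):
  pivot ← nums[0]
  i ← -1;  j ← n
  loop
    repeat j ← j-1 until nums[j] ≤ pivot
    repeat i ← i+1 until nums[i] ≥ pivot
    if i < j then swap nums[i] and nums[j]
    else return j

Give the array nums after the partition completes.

6 5 4 4 3 4 5 6 3 9 9 6 6

pivot=6
j stops at 12 (6), i stops at 0 (6); swap ⇒ 6 5 4 6 3 4 9 9 3 6 5 4 6
j stops at 11 (4), i stops at 3 (6); swap ⇒ 6 5 4 4 3 4 9 9 3 6 5 6 6
j stops at 10 (5), i stops at 6 (9); swap ⇒ 6 5 4 4 3 4 5 9 3 6 9 6 6
j stops at 9 (6), i stops at 7 (9); swap ⇒ 6 5 4 4 3 4 5 6 3 9 9 6 6
j stops at 8, i stops at 9; i≥j ⇒ return 8. nums=6 5 4 4 3 4 5 6 3 9 9 6 6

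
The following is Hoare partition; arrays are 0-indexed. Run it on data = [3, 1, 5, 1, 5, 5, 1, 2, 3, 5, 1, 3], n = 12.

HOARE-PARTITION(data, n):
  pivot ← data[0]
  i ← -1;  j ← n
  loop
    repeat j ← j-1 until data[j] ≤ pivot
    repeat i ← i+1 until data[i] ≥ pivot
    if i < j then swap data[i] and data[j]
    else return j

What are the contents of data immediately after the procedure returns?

pivot=3
j stops at 11 (3), i stops at 0 (3); swap ⇒ [3, 1, 5, 1, 5, 5, 1, 2, 3, 5, 1, 3]
j stops at 10 (1), i stops at 2 (5); swap ⇒ [3, 1, 1, 1, 5, 5, 1, 2, 3, 5, 5, 3]
j stops at 8 (3), i stops at 4 (5); swap ⇒ [3, 1, 1, 1, 3, 5, 1, 2, 5, 5, 5, 3]
j stops at 7 (2), i stops at 5 (5); swap ⇒ [3, 1, 1, 1, 3, 2, 1, 5, 5, 5, 5, 3]
j stops at 6, i stops at 7; i≥j ⇒ return 6. data=[3, 1, 1, 1, 3, 2, 1, 5, 5, 5, 5, 3]

[3, 1, 1, 1, 3, 2, 1, 5, 5, 5, 5, 3]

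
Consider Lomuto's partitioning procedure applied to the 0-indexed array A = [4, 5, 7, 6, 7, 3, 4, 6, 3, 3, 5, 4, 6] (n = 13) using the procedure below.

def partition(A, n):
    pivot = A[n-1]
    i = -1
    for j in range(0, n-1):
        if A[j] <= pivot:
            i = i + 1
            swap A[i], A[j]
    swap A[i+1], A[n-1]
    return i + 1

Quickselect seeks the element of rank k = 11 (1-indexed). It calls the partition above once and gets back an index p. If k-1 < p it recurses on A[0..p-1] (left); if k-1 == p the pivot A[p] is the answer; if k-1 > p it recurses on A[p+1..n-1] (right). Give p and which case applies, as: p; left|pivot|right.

pivot = A[12] = 6; i = -1
j=0: A[0]=4 ≤ 6 → i=0, swap A[0],A[0] (no change) → [4, 5, 7, 6, 7, 3, 4, 6, 3, 3, 5, 4, 6]
j=1: A[1]=5 ≤ 6 → i=1, swap A[1],A[1] (no change) → [4, 5, 7, 6, 7, 3, 4, 6, 3, 3, 5, 4, 6]
j=2: A[2]=7 > 6 → no swap
j=3: A[3]=6 ≤ 6 → i=2, swap A[2],A[3] → [4, 5, 6, 7, 7, 3, 4, 6, 3, 3, 5, 4, 6]
j=4: A[4]=7 > 6 → no swap
j=5: A[5]=3 ≤ 6 → i=3, swap A[3],A[5] → [4, 5, 6, 3, 7, 7, 4, 6, 3, 3, 5, 4, 6]
j=6: A[6]=4 ≤ 6 → i=4, swap A[4],A[6] → [4, 5, 6, 3, 4, 7, 7, 6, 3, 3, 5, 4, 6]
j=7: A[7]=6 ≤ 6 → i=5, swap A[5],A[7] → [4, 5, 6, 3, 4, 6, 7, 7, 3, 3, 5, 4, 6]
j=8: A[8]=3 ≤ 6 → i=6, swap A[6],A[8] → [4, 5, 6, 3, 4, 6, 3, 7, 7, 3, 5, 4, 6]
j=9: A[9]=3 ≤ 6 → i=7, swap A[7],A[9] → [4, 5, 6, 3, 4, 6, 3, 3, 7, 7, 5, 4, 6]
j=10: A[10]=5 ≤ 6 → i=8, swap A[8],A[10] → [4, 5, 6, 3, 4, 6, 3, 3, 5, 7, 7, 4, 6]
j=11: A[11]=4 ≤ 6 → i=9, swap A[9],A[11] → [4, 5, 6, 3, 4, 6, 3, 3, 5, 4, 7, 7, 6]
final swap A[10],A[12] → [4, 5, 6, 3, 4, 6, 3, 3, 5, 4, 6, 7, 7]; return 10
p = 10; k-1 = 10 == 10 ⇒ pivot

10; pivot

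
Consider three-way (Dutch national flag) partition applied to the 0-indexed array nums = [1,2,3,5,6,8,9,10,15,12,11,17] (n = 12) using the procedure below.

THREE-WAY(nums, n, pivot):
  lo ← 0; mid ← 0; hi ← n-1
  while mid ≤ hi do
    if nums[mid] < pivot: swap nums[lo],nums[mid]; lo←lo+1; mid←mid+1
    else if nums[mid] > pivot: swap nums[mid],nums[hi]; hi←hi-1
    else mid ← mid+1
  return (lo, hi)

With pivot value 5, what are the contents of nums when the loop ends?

[1,2,3,5,8,9,10,15,12,11,17,6]

pivot = 5; lo=0, mid=0, hi=11
nums[mid]=1<5: swap nums[0],nums[0]; lo=1,mid=1 → [1,2,3,5,6,8,9,10,15,12,11,17]
nums[mid]=2<5: swap nums[1],nums[1]; lo=2,mid=2 → [1,2,3,5,6,8,9,10,15,12,11,17]
nums[mid]=3<5: swap nums[2],nums[2]; lo=3,mid=3 → [1,2,3,5,6,8,9,10,15,12,11,17]
nums[mid]=5=5: mid=4
nums[mid]=6>5: swap nums[4],nums[11]; hi=10 → [1,2,3,5,17,8,9,10,15,12,11,6]
nums[mid]=17>5: swap nums[4],nums[10]; hi=9 → [1,2,3,5,11,8,9,10,15,12,17,6]
nums[mid]=11>5: swap nums[4],nums[9]; hi=8 → [1,2,3,5,12,8,9,10,15,11,17,6]
nums[mid]=12>5: swap nums[4],nums[8]; hi=7 → [1,2,3,5,15,8,9,10,12,11,17,6]
nums[mid]=15>5: swap nums[4],nums[7]; hi=6 → [1,2,3,5,10,8,9,15,12,11,17,6]
nums[mid]=10>5: swap nums[4],nums[6]; hi=5 → [1,2,3,5,9,8,10,15,12,11,17,6]
nums[mid]=9>5: swap nums[4],nums[5]; hi=4 → [1,2,3,5,8,9,10,15,12,11,17,6]
nums[mid]=8>5: swap nums[4],nums[4]; hi=3 → [1,2,3,5,8,9,10,15,12,11,17,6]
end: lo=3, hi=3; nums = [1,2,3,5,8,9,10,15,12,11,17,6]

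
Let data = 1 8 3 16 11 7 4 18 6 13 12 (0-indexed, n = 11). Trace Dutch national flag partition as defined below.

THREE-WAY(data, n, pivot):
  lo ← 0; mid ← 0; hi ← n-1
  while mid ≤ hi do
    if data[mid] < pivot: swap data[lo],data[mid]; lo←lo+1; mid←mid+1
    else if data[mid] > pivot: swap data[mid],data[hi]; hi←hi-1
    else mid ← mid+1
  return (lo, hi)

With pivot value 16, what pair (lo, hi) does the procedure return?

pivot = 16; lo=0, mid=0, hi=10
data[mid]=1<16: swap data[0],data[0]; lo=1,mid=1 → 1 8 3 16 11 7 4 18 6 13 12
data[mid]=8<16: swap data[1],data[1]; lo=2,mid=2 → 1 8 3 16 11 7 4 18 6 13 12
data[mid]=3<16: swap data[2],data[2]; lo=3,mid=3 → 1 8 3 16 11 7 4 18 6 13 12
data[mid]=16=16: mid=4
data[mid]=11<16: swap data[3],data[4]; lo=4,mid=5 → 1 8 3 11 16 7 4 18 6 13 12
data[mid]=7<16: swap data[4],data[5]; lo=5,mid=6 → 1 8 3 11 7 16 4 18 6 13 12
data[mid]=4<16: swap data[5],data[6]; lo=6,mid=7 → 1 8 3 11 7 4 16 18 6 13 12
data[mid]=18>16: swap data[7],data[10]; hi=9 → 1 8 3 11 7 4 16 12 6 13 18
data[mid]=12<16: swap data[6],data[7]; lo=7,mid=8 → 1 8 3 11 7 4 12 16 6 13 18
data[mid]=6<16: swap data[7],data[8]; lo=8,mid=9 → 1 8 3 11 7 4 12 6 16 13 18
data[mid]=13<16: swap data[8],data[9]; lo=9,mid=10 → 1 8 3 11 7 4 12 6 13 16 18
end: lo=9, hi=9; data = 1 8 3 11 7 4 12 6 13 16 18

(9, 9)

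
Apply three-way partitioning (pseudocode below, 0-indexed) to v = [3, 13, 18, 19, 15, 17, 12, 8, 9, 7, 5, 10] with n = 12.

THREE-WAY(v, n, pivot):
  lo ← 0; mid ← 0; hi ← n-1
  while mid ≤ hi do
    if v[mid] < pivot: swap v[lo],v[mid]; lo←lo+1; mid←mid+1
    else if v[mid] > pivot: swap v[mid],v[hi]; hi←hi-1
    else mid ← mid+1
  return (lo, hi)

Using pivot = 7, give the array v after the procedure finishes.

pivot = 7; lo=0, mid=0, hi=11
v[mid]=3<7: swap v[0],v[0]; lo=1,mid=1 → [3, 13, 18, 19, 15, 17, 12, 8, 9, 7, 5, 10]
v[mid]=13>7: swap v[1],v[11]; hi=10 → [3, 10, 18, 19, 15, 17, 12, 8, 9, 7, 5, 13]
v[mid]=10>7: swap v[1],v[10]; hi=9 → [3, 5, 18, 19, 15, 17, 12, 8, 9, 7, 10, 13]
v[mid]=5<7: swap v[1],v[1]; lo=2,mid=2 → [3, 5, 18, 19, 15, 17, 12, 8, 9, 7, 10, 13]
v[mid]=18>7: swap v[2],v[9]; hi=8 → [3, 5, 7, 19, 15, 17, 12, 8, 9, 18, 10, 13]
v[mid]=7=7: mid=3
v[mid]=19>7: swap v[3],v[8]; hi=7 → [3, 5, 7, 9, 15, 17, 12, 8, 19, 18, 10, 13]
v[mid]=9>7: swap v[3],v[7]; hi=6 → [3, 5, 7, 8, 15, 17, 12, 9, 19, 18, 10, 13]
v[mid]=8>7: swap v[3],v[6]; hi=5 → [3, 5, 7, 12, 15, 17, 8, 9, 19, 18, 10, 13]
v[mid]=12>7: swap v[3],v[5]; hi=4 → [3, 5, 7, 17, 15, 12, 8, 9, 19, 18, 10, 13]
v[mid]=17>7: swap v[3],v[4]; hi=3 → [3, 5, 7, 15, 17, 12, 8, 9, 19, 18, 10, 13]
v[mid]=15>7: swap v[3],v[3]; hi=2 → [3, 5, 7, 15, 17, 12, 8, 9, 19, 18, 10, 13]
end: lo=2, hi=2; v = [3, 5, 7, 15, 17, 12, 8, 9, 19, 18, 10, 13]

[3, 5, 7, 15, 17, 12, 8, 9, 19, 18, 10, 13]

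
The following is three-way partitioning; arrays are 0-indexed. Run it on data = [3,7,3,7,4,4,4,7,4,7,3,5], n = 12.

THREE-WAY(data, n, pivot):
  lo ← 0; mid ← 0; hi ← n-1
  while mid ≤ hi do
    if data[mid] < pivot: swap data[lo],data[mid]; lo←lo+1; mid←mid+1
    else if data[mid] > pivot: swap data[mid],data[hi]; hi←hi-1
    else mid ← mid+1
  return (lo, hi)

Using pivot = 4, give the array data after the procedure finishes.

[3,3,3,4,4,4,4,7,7,7,5,7]

pivot = 4; lo=0, mid=0, hi=11
data[mid]=3<4: swap data[0],data[0]; lo=1,mid=1 → [3,7,3,7,4,4,4,7,4,7,3,5]
data[mid]=7>4: swap data[1],data[11]; hi=10 → [3,5,3,7,4,4,4,7,4,7,3,7]
data[mid]=5>4: swap data[1],data[10]; hi=9 → [3,3,3,7,4,4,4,7,4,7,5,7]
data[mid]=3<4: swap data[1],data[1]; lo=2,mid=2 → [3,3,3,7,4,4,4,7,4,7,5,7]
data[mid]=3<4: swap data[2],data[2]; lo=3,mid=3 → [3,3,3,7,4,4,4,7,4,7,5,7]
data[mid]=7>4: swap data[3],data[9]; hi=8 → [3,3,3,7,4,4,4,7,4,7,5,7]
data[mid]=7>4: swap data[3],data[8]; hi=7 → [3,3,3,4,4,4,4,7,7,7,5,7]
data[mid]=4=4: mid=4
data[mid]=4=4: mid=5
data[mid]=4=4: mid=6
data[mid]=4=4: mid=7
data[mid]=7>4: swap data[7],data[7]; hi=6 → [3,3,3,4,4,4,4,7,7,7,5,7]
end: lo=3, hi=6; data = [3,3,3,4,4,4,4,7,7,7,5,7]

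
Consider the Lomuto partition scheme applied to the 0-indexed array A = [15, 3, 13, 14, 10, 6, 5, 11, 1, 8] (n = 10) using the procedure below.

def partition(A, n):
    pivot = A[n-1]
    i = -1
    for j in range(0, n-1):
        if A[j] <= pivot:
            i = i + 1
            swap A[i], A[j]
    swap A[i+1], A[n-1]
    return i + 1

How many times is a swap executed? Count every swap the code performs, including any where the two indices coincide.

5

pivot = A[9] = 8; i = -1
j=0: A[0]=15 > 8 → no swap
j=1: A[1]=3 ≤ 8 → i=0, swap A[0],A[1] → [3, 15, 13, 14, 10, 6, 5, 11, 1, 8]
j=2: A[2]=13 > 8 → no swap
j=3: A[3]=14 > 8 → no swap
j=4: A[4]=10 > 8 → no swap
j=5: A[5]=6 ≤ 8 → i=1, swap A[1],A[5] → [3, 6, 13, 14, 10, 15, 5, 11, 1, 8]
j=6: A[6]=5 ≤ 8 → i=2, swap A[2],A[6] → [3, 6, 5, 14, 10, 15, 13, 11, 1, 8]
j=7: A[7]=11 > 8 → no swap
j=8: A[8]=1 ≤ 8 → i=3, swap A[3],A[8] → [3, 6, 5, 1, 10, 15, 13, 11, 14, 8]
final swap A[4],A[9] → [3, 6, 5, 1, 8, 15, 13, 11, 14, 10]; return 4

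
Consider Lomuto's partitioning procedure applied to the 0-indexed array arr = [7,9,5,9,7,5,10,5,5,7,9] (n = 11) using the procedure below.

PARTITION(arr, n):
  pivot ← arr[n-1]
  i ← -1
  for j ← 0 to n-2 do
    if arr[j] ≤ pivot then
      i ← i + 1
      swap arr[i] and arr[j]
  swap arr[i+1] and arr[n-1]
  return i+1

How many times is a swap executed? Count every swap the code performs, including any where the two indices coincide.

10

pivot=9, i=-1
j=0: 7≤9, i=0, swap(0,0) ⇒ [7,9,5,9,7,5,10,5,5,7,9]
j=1: 9≤9, i=1, swap(1,1) ⇒ [7,9,5,9,7,5,10,5,5,7,9]
j=2: 5≤9, i=2, swap(2,2) ⇒ [7,9,5,9,7,5,10,5,5,7,9]
j=3: 9≤9, i=3, swap(3,3) ⇒ [7,9,5,9,7,5,10,5,5,7,9]
j=4: 7≤9, i=4, swap(4,4) ⇒ [7,9,5,9,7,5,10,5,5,7,9]
j=5: 5≤9, i=5, swap(5,5) ⇒ [7,9,5,9,7,5,10,5,5,7,9]
j=6: 10>9, skip
j=7: 5≤9, i=6, swap(6,7) ⇒ [7,9,5,9,7,5,5,10,5,7,9]
j=8: 5≤9, i=7, swap(7,8) ⇒ [7,9,5,9,7,5,5,5,10,7,9]
j=9: 7≤9, i=8, swap(8,9) ⇒ [7,9,5,9,7,5,5,5,7,10,9]
swap(9,10) ⇒ [7,9,5,9,7,5,5,5,7,9,10]; return 9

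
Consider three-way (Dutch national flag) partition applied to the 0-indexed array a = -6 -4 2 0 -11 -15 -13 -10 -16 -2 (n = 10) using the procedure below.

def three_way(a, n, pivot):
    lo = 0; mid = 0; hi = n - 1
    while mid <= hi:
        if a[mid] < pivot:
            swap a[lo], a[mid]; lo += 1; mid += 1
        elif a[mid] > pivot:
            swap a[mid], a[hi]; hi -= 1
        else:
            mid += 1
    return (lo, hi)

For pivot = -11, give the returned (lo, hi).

(3, 3)

pivot = -11; lo=0, mid=0, hi=9
a[mid]=-6>-11: swap a[0],a[9]; hi=8 → -2 -4 2 0 -11 -15 -13 -10 -16 -6
a[mid]=-2>-11: swap a[0],a[8]; hi=7 → -16 -4 2 0 -11 -15 -13 -10 -2 -6
a[mid]=-16<-11: swap a[0],a[0]; lo=1,mid=1 → -16 -4 2 0 -11 -15 -13 -10 -2 -6
a[mid]=-4>-11: swap a[1],a[7]; hi=6 → -16 -10 2 0 -11 -15 -13 -4 -2 -6
a[mid]=-10>-11: swap a[1],a[6]; hi=5 → -16 -13 2 0 -11 -15 -10 -4 -2 -6
a[mid]=-13<-11: swap a[1],a[1]; lo=2,mid=2 → -16 -13 2 0 -11 -15 -10 -4 -2 -6
a[mid]=2>-11: swap a[2],a[5]; hi=4 → -16 -13 -15 0 -11 2 -10 -4 -2 -6
a[mid]=-15<-11: swap a[2],a[2]; lo=3,mid=3 → -16 -13 -15 0 -11 2 -10 -4 -2 -6
a[mid]=0>-11: swap a[3],a[4]; hi=3 → -16 -13 -15 -11 0 2 -10 -4 -2 -6
a[mid]=-11=-11: mid=4
end: lo=3, hi=3; a = -16 -13 -15 -11 0 2 -10 -4 -2 -6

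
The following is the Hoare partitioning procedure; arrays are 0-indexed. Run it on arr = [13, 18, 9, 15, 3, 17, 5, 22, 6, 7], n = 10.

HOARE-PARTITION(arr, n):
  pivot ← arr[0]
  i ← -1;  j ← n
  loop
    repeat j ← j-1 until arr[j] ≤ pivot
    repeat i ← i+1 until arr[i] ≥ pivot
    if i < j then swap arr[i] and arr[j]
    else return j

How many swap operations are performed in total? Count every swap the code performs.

3

pivot = arr[0] = 13; i = -1, j = 10
j→9 (arr[9]=7≤13), i→0 (arr[0]=13≥13); i<j, swap → [7, 18, 9, 15, 3, 17, 5, 22, 6, 13]
j→8 (arr[8]=6≤13), i→1 (arr[1]=18≥13); i<j, swap → [7, 6, 9, 15, 3, 17, 5, 22, 18, 13]
j→6 (arr[6]=5≤13), i→3 (arr[3]=15≥13); i<j, swap → [7, 6, 9, 5, 3, 17, 15, 22, 18, 13]
j→4, i→5; i≥j, return j=4. arr = [7, 6, 9, 5, 3, 17, 15, 22, 18, 13]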